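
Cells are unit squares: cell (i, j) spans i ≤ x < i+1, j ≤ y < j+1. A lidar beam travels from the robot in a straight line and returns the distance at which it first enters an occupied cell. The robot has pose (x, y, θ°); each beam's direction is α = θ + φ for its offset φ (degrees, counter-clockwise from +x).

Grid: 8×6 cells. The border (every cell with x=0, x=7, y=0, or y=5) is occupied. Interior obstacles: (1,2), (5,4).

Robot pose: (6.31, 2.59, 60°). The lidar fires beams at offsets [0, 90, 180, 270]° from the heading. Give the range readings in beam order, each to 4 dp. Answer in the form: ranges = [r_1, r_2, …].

beam 1: φ=0°, α=60°
  d=(0.5000,0.8660)  start (6,2)  tX=1.3800 tY=0.4734  stride 1/|dx|=2.0000 1/|dy|=1.1547
    cross y-line → (6,3), t=0.4734
    cross x-line → (7,3), t=1.3800 (wall)
  → r_1 = 1.3800
beam 2: φ=90°, α=150°
  d=(-0.8660,0.5000)  start (6,2)  tX=0.3580 tY=0.8200  stride 1/|dx|=1.1547 1/|dy|=2.0000
    cross x-line → (5,2), t=0.3580
    cross y-line → (5,3), t=0.8200
    cross x-line → (4,3), t=1.5127
    cross x-line → (3,3), t=2.6674
    cross y-line → (3,4), t=2.8200
    cross x-line → (2,4), t=3.8221
    cross y-line → (2,5), t=4.8200 (wall)
  → r_2 = 4.8200
beam 3: φ=180°, α=240°
  d=(-0.5000,-0.8660)  start (6,2)  tX=0.6200 tY=0.6813  stride 1/|dx|=2.0000 1/|dy|=1.1547
    cross x-line → (5,2), t=0.6200
    cross y-line → (5,1), t=0.6813
    cross y-line → (5,0), t=1.8360 (wall)
  → r_3 = 1.8360
beam 4: φ=270°, α=330°
  d=(0.8660,-0.5000)  start (6,2)  tX=0.7967 tY=1.1800  stride 1/|dx|=1.1547 1/|dy|=2.0000
    cross x-line → (7,2), t=0.7967 (wall)
  → r_4 = 0.7967

ranges = [1.3800, 4.8200, 1.8360, 0.7967]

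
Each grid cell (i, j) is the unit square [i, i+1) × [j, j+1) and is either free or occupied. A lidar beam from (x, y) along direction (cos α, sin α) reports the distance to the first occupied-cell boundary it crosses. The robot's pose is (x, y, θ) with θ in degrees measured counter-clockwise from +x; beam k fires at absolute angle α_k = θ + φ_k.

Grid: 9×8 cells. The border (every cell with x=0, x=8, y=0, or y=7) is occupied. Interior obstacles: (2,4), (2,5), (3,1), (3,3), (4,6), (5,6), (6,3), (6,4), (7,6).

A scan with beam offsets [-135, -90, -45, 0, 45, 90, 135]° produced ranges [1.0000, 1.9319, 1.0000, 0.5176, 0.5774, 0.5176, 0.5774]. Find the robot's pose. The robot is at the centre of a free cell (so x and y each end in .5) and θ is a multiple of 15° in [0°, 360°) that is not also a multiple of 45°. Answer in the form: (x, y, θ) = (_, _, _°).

(x, y, θ) = (7.5, 5.5, 345°)

Enumerate (i+0.5, j+0.5, θ) over the 33 free cells and 16 admissible headings. For each, cast all 7 beams and compare to the given ranges.
  (3.5, 2.5, 330°): beam 1 = 2.5882 ≠ 1.0000 ✗
  (2.5, 3.5, 300°): beam 1 = 1.5529 ≠ 1.0000 ✗
  (7.5, 5.5, 330°): beam 1 = 4.6587 ≠ 1.0000 ✗
  …
  (7.5, 5.5, 345°): r_1=1.0000, r_2=1.9319, r_3=1.0000, r_4=0.5176, r_5=0.5774, r_6=0.5176, r_7=0.5774 — all match ✓
Only this pose fits every beam.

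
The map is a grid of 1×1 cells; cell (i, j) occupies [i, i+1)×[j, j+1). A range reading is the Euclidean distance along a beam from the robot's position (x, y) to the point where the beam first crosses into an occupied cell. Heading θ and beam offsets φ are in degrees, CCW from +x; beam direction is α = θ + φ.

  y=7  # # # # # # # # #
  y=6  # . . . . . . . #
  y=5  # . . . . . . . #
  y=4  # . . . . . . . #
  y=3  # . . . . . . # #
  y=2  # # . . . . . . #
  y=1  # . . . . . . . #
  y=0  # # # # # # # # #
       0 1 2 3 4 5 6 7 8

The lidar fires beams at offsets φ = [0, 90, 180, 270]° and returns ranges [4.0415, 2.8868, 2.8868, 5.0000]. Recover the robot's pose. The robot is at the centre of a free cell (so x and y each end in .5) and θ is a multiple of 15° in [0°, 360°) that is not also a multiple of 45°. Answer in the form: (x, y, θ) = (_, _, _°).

Enumerate (i+0.5, j+0.5, θ) over the 40 free cells and 16 admissible headings. For each, cast all 4 beams and compare to the given ranges.
  (4.5, 4.5, 120°): beam 1 = 2.8868 ≠ 4.0415 ✗
  (3.5, 5.5, 75°): beam 1 = 1.5529 ≠ 4.0415 ✗
  (5.5, 5.5, 240°): beam 1 = 5.1962 ≠ 4.0415 ✗
  (1.5, 4.5, 120°): beam 1 = 1.0000 ≠ 4.0415 ✗
  …
  (3.5, 3.5, 60°): r_1=4.0415, r_2=2.8868, r_3=2.8868, r_4=5.0000 — all match ✓
Only this pose fits every beam.

(x, y, θ) = (3.5, 3.5, 60°)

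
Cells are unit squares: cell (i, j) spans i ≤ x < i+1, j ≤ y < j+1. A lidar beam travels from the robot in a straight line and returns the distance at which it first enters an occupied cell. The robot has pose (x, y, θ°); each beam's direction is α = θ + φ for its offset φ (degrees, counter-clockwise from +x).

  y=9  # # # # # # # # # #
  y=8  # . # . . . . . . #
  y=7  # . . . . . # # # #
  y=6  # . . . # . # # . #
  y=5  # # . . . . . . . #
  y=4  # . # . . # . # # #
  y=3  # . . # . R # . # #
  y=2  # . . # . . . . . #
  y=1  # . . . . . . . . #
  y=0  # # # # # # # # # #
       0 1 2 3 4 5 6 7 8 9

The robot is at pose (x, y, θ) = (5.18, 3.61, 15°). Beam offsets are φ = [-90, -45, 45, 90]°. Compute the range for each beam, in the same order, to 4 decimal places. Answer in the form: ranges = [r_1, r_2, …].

beam 1: φ=-90°, α=285°
  d=(0.2588,-0.9659)  start (5,3)  tX=3.1682 tY=0.6315  stride 1/|dx|=3.8637 1/|dy|=1.0353
    cross y-line → (5,2), t=0.6315
    cross y-line → (5,1), t=1.6668
    cross y-line → (5,0), t=2.7021 (wall)
  → r_1 = 2.7021
beam 2: φ=-45°, α=330°
  d=(0.8660,-0.5000)  start (5,3)  tX=0.9469 tY=1.2200  stride 1/|dx|=1.1547 1/|dy|=2.0000
    cross x-line → (6,3), t=0.9469 (wall)
  → r_2 = 0.9469
beam 3: φ=45°, α=60°
  d=(0.5000,0.8660)  start (5,3)  tX=1.6400 tY=0.4503  stride 1/|dx|=2.0000 1/|dy|=1.1547
    cross y-line → (5,4), t=0.4503 (wall)
  → r_3 = 0.4503
beam 4: φ=90°, α=105°
  d=(-0.2588,0.9659)  start (5,3)  tX=0.6955 tY=0.4038  stride 1/|dx|=3.8637 1/|dy|=1.0353
    cross y-line → (5,4), t=0.4038 (wall)
  → r_4 = 0.4038

ranges = [2.7021, 0.9469, 0.4503, 0.4038]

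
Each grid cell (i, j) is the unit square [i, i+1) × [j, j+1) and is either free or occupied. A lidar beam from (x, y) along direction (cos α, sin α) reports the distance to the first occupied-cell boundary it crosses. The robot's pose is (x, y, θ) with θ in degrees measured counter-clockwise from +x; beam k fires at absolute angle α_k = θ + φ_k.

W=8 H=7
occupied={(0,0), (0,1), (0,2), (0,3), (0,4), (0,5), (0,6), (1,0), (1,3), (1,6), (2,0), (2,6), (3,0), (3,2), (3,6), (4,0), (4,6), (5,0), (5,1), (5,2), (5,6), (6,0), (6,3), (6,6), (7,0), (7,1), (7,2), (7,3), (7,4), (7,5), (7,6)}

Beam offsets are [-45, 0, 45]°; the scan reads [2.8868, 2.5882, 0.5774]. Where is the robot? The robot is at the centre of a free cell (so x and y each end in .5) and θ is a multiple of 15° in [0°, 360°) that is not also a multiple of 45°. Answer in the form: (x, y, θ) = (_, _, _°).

(x, y, θ) = (2.5, 3.5, 105°)

The pose lattice has 25·16 = 400 candidates. Test each by forward raycasting.
  (2.5, 4.5, 165°): beam 1 = 1.7321 ≠ 2.8868 ✗
  (1.5, 1.5, 60°): beam 1 = 1.9319 ≠ 2.8868 ✗
  (1.5, 2.5, 75°): beam 1 = 6.3509 ≠ 2.8868 ✗
  (4.5, 4.5, 345°): beam 1 = 1.7321 ≠ 2.8868 ✗
  …
  (2.5, 3.5, 105°): r_1=2.8868, r_2=2.5882, r_3=0.5774 — all match ✓
Only this pose fits every beam.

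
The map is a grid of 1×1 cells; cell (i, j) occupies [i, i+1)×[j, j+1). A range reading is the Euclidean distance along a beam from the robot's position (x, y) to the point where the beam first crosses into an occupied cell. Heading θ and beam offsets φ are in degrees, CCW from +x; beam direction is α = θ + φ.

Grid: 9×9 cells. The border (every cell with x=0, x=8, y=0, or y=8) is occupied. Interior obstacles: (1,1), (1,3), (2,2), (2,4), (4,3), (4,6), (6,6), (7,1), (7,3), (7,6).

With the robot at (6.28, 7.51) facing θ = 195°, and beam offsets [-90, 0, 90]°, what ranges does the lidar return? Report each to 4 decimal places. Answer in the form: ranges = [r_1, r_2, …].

ranges = [0.5073, 1.9705, 0.5280]

beam 1: φ=-90°, α=105°
  direction (-0.2588, 0.9659); cell (6,7); t to first gridline: x 1.0818, y 0.5073 (then +3.8637 / +1.0353)
    (6,8) via y @ 0.5073  # hit
  → r_1 = 0.5073
beam 2: φ=0°, α=195°
  direction (-0.9659, -0.2588); cell (6,7); t to first gridline: x 0.2899, y 1.9705 (then +1.0353 / +3.8637)
    (5,7) via x @ 0.2899
    (4,7) via x @ 1.3252
    (4,6) via y @ 1.9705  # hit
  → r_2 = 1.9705
beam 3: φ=90°, α=285°
  direction (0.2588, -0.9659); cell (6,7); t to first gridline: x 2.7819, y 0.5280 (then +3.8637 / +1.0353)
    (6,6) via y @ 0.5280  # hit
  → r_3 = 0.5280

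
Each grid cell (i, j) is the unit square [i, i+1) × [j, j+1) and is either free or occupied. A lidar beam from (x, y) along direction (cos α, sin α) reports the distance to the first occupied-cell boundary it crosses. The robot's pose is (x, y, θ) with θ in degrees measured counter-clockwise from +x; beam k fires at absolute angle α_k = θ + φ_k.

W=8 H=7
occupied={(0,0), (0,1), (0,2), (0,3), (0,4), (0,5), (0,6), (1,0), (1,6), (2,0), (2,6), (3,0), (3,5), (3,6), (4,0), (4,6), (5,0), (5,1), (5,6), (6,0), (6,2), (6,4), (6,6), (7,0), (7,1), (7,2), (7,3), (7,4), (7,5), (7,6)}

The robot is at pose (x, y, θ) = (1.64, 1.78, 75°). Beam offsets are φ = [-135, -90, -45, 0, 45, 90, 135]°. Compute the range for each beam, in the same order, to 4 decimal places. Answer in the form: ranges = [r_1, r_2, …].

ranges = [0.9007, 3.0137, 5.0345, 4.3689, 1.2800, 0.6626, 0.7390]

beam 1: φ=-135°, α=300°
  d=(0.5000,-0.8660)  start (1,1)  tX=0.7200 tY=0.9007  stride 1/|dx|=2.0000 1/|dy|=1.1547
    cross x-line → (2,1), t=0.7200
    cross y-line → (2,0), t=0.9007 (wall)
  → r_1 = 0.9007
beam 2: φ=-90°, α=345°
  d=(0.9659,-0.2588)  start (1,1)  tX=0.3727 tY=3.0137  stride 1/|dx|=1.0353 1/|dy|=3.8637
    cross x-line → (2,1), t=0.3727
    cross x-line → (3,1), t=1.4080
    cross x-line → (4,1), t=2.4433
    cross y-line → (4,0), t=3.0137 (wall)
  → r_2 = 3.0137
beam 3: φ=-45°, α=30°
  d=(0.8660,0.5000)  start (1,1)  tX=0.4157 tY=0.4400  stride 1/|dx|=1.1547 1/|dy|=2.0000
    cross x-line → (2,1), t=0.4157
    cross y-line → (2,2), t=0.4400
    cross x-line → (3,2), t=1.5704
    cross y-line → (3,3), t=2.4400
    cross x-line → (4,3), t=2.7251
    cross x-line → (5,3), t=3.8798
    cross y-line → (5,4), t=4.4400
    cross x-line → (6,4), t=5.0345 (wall)
  → r_3 = 5.0345
beam 4: φ=0°, α=75°
  d=(0.2588,0.9659)  start (1,1)  tX=1.3909 tY=0.2278  stride 1/|dx|=3.8637 1/|dy|=1.0353
    cross y-line → (1,2), t=0.2278
    cross y-line → (1,3), t=1.2630
    cross x-line → (2,3), t=1.3909
    cross y-line → (2,4), t=2.2983
    cross y-line → (2,5), t=3.3336
    cross y-line → (2,6), t=4.3689 (wall)
  → r_4 = 4.3689
beam 5: φ=45°, α=120°
  d=(-0.5000,0.8660)  start (1,1)  tX=1.2800 tY=0.2540  stride 1/|dx|=2.0000 1/|dy|=1.1547
    cross y-line → (1,2), t=0.2540
    cross x-line → (0,2), t=1.2800 (wall)
  → r_5 = 1.2800
beam 6: φ=90°, α=165°
  d=(-0.9659,0.2588)  start (1,1)  tX=0.6626 tY=0.8500  stride 1/|dx|=1.0353 1/|dy|=3.8637
    cross x-line → (0,1), t=0.6626 (wall)
  → r_6 = 0.6626
beam 7: φ=135°, α=210°
  d=(-0.8660,-0.5000)  start (1,1)  tX=0.7390 tY=1.5600  stride 1/|dx|=1.1547 1/|dy|=2.0000
    cross x-line → (0,1), t=0.7390 (wall)
  → r_7 = 0.7390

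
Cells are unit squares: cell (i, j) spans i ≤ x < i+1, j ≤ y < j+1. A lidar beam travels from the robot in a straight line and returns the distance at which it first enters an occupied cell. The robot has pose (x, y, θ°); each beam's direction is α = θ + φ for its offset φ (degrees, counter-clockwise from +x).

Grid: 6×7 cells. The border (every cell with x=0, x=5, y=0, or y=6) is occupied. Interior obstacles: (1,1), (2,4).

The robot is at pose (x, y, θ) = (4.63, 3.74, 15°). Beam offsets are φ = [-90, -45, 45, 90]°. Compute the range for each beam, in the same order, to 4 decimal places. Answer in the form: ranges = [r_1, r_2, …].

ranges = [1.4296, 0.4272, 0.7400, 2.3397]

beam 1: φ=-90°, α=285°
  cosα=0.2588 sinα=-0.9659 | (4,3) | tMaxX 1.4296 tMaxY 0.7661 | tΔX 3.8637 tΔY 1.0353
    t=0.7661 [y] (4,2)
    t=1.4296 [x] (5,2) — stop
  → r_1 = 1.4296
beam 2: φ=-45°, α=330°
  cosα=0.8660 sinα=-0.5000 | (4,3) | tMaxX 0.4272 tMaxY 1.4800 | tΔX 1.1547 tΔY 2.0000
    t=0.4272 [x] (5,3) — stop
  → r_2 = 0.4272
beam 3: φ=45°, α=60°
  cosα=0.5000 sinα=0.8660 | (4,3) | tMaxX 0.7400 tMaxY 0.3002 | tΔX 2.0000 tΔY 1.1547
    t=0.3002 [y] (4,4)
    t=0.7400 [x] (5,4) — stop
  → r_3 = 0.7400
beam 4: φ=90°, α=105°
  cosα=-0.2588 sinα=0.9659 | (4,3) | tMaxX 2.4341 tMaxY 0.2692 | tΔX 3.8637 tΔY 1.0353
    t=0.2692 [y] (4,4)
    t=1.3044 [y] (4,5)
    t=2.3397 [y] (4,6) — stop
  → r_4 = 2.3397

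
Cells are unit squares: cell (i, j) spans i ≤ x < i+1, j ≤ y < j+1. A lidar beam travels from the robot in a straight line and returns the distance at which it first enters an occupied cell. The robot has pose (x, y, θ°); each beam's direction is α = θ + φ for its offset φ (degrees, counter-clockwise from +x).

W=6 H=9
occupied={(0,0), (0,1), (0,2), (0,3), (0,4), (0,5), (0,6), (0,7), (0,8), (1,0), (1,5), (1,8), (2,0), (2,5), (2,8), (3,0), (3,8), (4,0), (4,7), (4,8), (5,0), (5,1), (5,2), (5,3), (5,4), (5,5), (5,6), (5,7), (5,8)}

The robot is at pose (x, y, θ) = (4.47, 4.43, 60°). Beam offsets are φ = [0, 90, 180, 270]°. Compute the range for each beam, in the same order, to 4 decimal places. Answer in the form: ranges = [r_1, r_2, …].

ranges = [1.0600, 1.6974, 3.9606, 0.6120]

beam 1: φ=0°, α=60°
  d=(0.5000,0.8660)  start (4,4)  tX=1.0600 tY=0.6582  stride 1/|dx|=2.0000 1/|dy|=1.1547
    cross y-line → (4,5), t=0.6582
    cross x-line → (5,5), t=1.0600 (wall)
  → r_1 = 1.0600
beam 2: φ=90°, α=150°
  d=(-0.8660,0.5000)  start (4,4)  tX=0.5427 tY=1.1400  stride 1/|dx|=1.1547 1/|dy|=2.0000
    cross x-line → (3,4), t=0.5427
    cross y-line → (3,5), t=1.1400
    cross x-line → (2,5), t=1.6974 (wall)
  → r_2 = 1.6974
beam 3: φ=180°, α=240°
  d=(-0.5000,-0.8660)  start (4,4)  tX=0.9400 tY=0.4965  stride 1/|dx|=2.0000 1/|dy|=1.1547
    cross y-line → (4,3), t=0.4965
    cross x-line → (3,3), t=0.9400
    cross y-line → (3,2), t=1.6512
    cross y-line → (3,1), t=2.8059
    cross x-line → (2,1), t=2.9400
    cross y-line → (2,0), t=3.9606 (wall)
  → r_3 = 3.9606
beam 4: φ=270°, α=330°
  d=(0.8660,-0.5000)  start (4,4)  tX=0.6120 tY=0.8600  stride 1/|dx|=1.1547 1/|dy|=2.0000
    cross x-line → (5,4), t=0.6120 (wall)
  → r_4 = 0.6120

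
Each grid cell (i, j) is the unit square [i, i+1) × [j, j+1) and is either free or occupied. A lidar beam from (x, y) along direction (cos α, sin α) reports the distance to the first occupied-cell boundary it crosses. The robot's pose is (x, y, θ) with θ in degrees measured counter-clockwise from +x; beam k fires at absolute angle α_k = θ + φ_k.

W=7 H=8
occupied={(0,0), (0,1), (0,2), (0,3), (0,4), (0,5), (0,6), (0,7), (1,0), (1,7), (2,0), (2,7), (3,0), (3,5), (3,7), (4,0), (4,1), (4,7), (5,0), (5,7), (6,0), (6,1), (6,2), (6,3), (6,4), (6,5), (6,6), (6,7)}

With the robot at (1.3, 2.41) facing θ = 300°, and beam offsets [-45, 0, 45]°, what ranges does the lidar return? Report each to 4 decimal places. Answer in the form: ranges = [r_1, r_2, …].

beam 1: φ=-45°, α=255°
  dir = (cos 255°, sin 255°) = (-0.2588, -0.9659); from cell (1,2)
  next x-line at t=1.1591, next y-line at t=0.4245; Δt_x=3.8637, Δt_y=1.0353
    y: enter (1,1) at t=0.4245
    x: enter (0,1) at t=1.1591 ← occupied
  → r_1 = 1.1591
beam 2: φ=0°, α=300°
  dir = (cos 300°, sin 300°) = (0.5000, -0.8660); from cell (1,2)
  next x-line at t=1.4000, next y-line at t=0.4734; Δt_x=2.0000, Δt_y=1.1547
    y: enter (1,1) at t=0.4734
    x: enter (2,1) at t=1.4000
    y: enter (2,0) at t=1.6281 ← occupied
  → r_2 = 1.6281
beam 3: φ=45°, α=345°
  dir = (cos 345°, sin 345°) = (0.9659, -0.2588); from cell (1,2)
  next x-line at t=0.7247, next y-line at t=1.5841; Δt_x=1.0353, Δt_y=3.8637
    x: enter (2,2) at t=0.7247
    y: enter (2,1) at t=1.5841
    x: enter (3,1) at t=1.7600
    x: enter (4,1) at t=2.7952 ← occupied
  → r_3 = 2.7952

ranges = [1.1591, 1.6281, 2.7952]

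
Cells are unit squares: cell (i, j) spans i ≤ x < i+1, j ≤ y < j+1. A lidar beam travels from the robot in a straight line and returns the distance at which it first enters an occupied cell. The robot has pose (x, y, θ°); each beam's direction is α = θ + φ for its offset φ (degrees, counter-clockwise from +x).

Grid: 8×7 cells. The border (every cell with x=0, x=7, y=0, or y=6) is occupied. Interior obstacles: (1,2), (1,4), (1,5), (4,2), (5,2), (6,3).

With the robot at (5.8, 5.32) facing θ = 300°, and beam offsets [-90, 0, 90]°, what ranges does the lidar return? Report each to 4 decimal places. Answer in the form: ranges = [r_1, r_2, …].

beam 1: φ=-90°, α=210°
  d=(-0.8660,-0.5000)  start (5,5)  tX=0.9238 tY=0.6400  stride 1/|dx|=1.1547 1/|dy|=2.0000
    cross y-line → (5,4), t=0.6400
    cross x-line → (4,4), t=0.9238
    cross x-line → (3,4), t=2.0785
    cross y-line → (3,3), t=2.6400
    cross x-line → (2,3), t=3.2332
    cross x-line → (1,3), t=4.3879
    cross y-line → (1,2), t=4.6400 (wall)
  → r_1 = 4.6400
beam 2: φ=0°, α=300°
  d=(0.5000,-0.8660)  start (5,5)  tX=0.4000 tY=0.3695  stride 1/|dx|=2.0000 1/|dy|=1.1547
    cross y-line → (5,4), t=0.3695
    cross x-line → (6,4), t=0.4000
    cross y-line → (6,3), t=1.5242 (wall)
  → r_2 = 1.5242
beam 3: φ=90°, α=30°
  d=(0.8660,0.5000)  start (5,5)  tX=0.2309 tY=1.3600  stride 1/|dx|=1.1547 1/|dy|=2.0000
    cross x-line → (6,5), t=0.2309
    cross y-line → (6,6), t=1.3600 (wall)
  → r_3 = 1.3600

ranges = [4.6400, 1.5242, 1.3600]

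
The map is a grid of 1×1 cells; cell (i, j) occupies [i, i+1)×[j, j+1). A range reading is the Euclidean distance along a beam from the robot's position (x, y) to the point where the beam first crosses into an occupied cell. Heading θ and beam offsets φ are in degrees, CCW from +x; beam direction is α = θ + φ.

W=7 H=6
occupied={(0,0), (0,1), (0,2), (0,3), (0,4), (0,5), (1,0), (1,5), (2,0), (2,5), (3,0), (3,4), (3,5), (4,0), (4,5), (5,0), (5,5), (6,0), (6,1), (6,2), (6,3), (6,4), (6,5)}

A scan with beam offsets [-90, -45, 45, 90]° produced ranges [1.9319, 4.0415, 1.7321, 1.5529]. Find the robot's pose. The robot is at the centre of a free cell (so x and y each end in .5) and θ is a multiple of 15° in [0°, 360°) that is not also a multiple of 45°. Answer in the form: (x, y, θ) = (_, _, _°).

(x, y, θ) = (4.5, 2.5, 195°)

The pose lattice has 19·16 = 304 candidates. Test each by forward raycasting.
  (5.5, 4.5, 240°): beam 1 = 1.0000 ≠ 1.9319 ✗
  (2.5, 2.5, 195°): beam 1 = 2.5882 ≠ 1.9319 ✗
  (4.5, 2.5, 300°): beam 1 = 3.0000 ≠ 1.9319 ✗
  …
  (4.5, 2.5, 195°): r_1=1.9319, r_2=4.0415, r_3=1.7321, r_4=1.5529 — all match ✓
Unique over the lattice → pose = (4.5, 2.5, 195°).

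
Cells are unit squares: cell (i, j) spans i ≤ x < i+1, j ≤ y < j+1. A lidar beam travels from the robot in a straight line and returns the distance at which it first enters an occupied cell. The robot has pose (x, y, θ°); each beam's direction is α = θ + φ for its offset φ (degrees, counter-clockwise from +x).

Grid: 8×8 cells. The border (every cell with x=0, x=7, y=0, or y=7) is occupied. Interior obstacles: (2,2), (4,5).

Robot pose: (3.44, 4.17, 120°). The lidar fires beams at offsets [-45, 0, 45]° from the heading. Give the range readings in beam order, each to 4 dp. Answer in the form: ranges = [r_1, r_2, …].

beam 1: φ=-45°, α=75°
  d=(0.2588,0.9659)  start (3,4)  tX=2.1637 tY=0.8593  stride 1/|dx|=3.8637 1/|dy|=1.0353
    cross y-line → (3,5), t=0.8593
    cross y-line → (3,6), t=1.8946
    cross x-line → (4,6), t=2.1637
    cross y-line → (4,7), t=2.9298 (wall)
  → r_1 = 2.9298
beam 2: φ=0°, α=120°
  d=(-0.5000,0.8660)  start (3,4)  tX=0.8800 tY=0.9584  stride 1/|dx|=2.0000 1/|dy|=1.1547
    cross x-line → (2,4), t=0.8800
    cross y-line → (2,5), t=0.9584
    cross y-line → (2,6), t=2.1131
    cross x-line → (1,6), t=2.8800
    cross y-line → (1,7), t=3.2678 (wall)
  → r_2 = 3.2678
beam 3: φ=45°, α=165°
  d=(-0.9659,0.2588)  start (3,4)  tX=0.4555 tY=3.2069  stride 1/|dx|=1.0353 1/|dy|=3.8637
    cross x-line → (2,4), t=0.4555
    cross x-line → (1,4), t=1.4908
    cross x-line → (0,4), t=2.5261 (wall)
  → r_3 = 2.5261

ranges = [2.9298, 3.2678, 2.5261]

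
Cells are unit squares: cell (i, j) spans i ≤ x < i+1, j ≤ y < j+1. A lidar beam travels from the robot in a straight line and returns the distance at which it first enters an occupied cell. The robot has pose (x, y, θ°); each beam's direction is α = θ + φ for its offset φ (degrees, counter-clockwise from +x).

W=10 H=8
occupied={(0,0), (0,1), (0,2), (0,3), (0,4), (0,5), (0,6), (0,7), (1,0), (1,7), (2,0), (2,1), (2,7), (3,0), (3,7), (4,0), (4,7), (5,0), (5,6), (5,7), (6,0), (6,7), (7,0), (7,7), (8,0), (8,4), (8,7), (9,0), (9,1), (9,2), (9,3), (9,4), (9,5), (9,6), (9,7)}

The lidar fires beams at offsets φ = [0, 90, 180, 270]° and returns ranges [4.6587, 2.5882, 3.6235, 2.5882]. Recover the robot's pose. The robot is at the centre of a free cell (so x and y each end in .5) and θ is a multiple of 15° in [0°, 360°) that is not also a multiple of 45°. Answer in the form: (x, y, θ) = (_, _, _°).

Candidates: 45 free-cell centres × 16 headings = 720 poses. Raycast each; keep the one whose scan matches to 4 dp.
  (4.5, 6.5, 195°): beam 1 = 3.6235 ≠ 4.6587 ✗
  (6.5, 6.5, 195°): beam 1 = 0.5176 ≠ 4.6587 ✗
  (6.5, 1.5, 60°): beam 1 = 3.0000 ≠ 4.6587 ✗
  (6.5, 2.5, 210°): beam 1 = 3.0000 ≠ 4.6587 ✗
  (2.5, 3.5, 60°): beam 1 = 4.0415 ≠ 4.6587 ✗
  …
  (4.5, 3.5, 345°): r_1=4.6587, r_2=2.5882, r_3=3.6235, r_4=2.5882 — all match ✓
Only this pose fits every beam.

(x, y, θ) = (4.5, 3.5, 345°)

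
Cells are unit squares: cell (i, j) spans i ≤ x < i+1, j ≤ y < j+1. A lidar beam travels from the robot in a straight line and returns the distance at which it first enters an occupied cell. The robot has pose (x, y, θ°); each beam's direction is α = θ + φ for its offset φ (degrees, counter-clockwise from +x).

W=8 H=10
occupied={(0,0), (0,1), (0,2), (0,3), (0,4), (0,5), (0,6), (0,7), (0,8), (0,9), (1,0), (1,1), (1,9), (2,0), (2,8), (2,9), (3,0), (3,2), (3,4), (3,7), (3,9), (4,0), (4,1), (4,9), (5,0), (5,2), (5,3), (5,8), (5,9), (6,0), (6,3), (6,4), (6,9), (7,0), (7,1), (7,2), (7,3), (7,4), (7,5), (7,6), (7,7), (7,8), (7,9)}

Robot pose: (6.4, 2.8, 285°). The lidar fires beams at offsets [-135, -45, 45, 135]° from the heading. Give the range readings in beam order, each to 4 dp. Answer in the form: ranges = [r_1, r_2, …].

beam 1: φ=-135°, α=150°
  direction (-0.8660, 0.5000); cell (6,2); t to first gridline: x 0.4619, y 0.4000 (then +1.1547 / +2.0000)
    (6,3) via y @ 0.4000  # hit
  → r_1 = 0.4000
beam 2: φ=-45°, α=240°
  direction (-0.5000, -0.8660); cell (6,2); t to first gridline: x 0.8000, y 0.9238 (then +2.0000 / +1.1547)
    (5,2) via x @ 0.8000  # hit
  → r_2 = 0.8000
beam 3: φ=45°, α=330°
  direction (0.8660, -0.5000); cell (6,2); t to first gridline: x 0.6928, y 1.6000 (then +1.1547 / +2.0000)
    (7,2) via x @ 0.6928  # hit
  → r_3 = 0.6928
beam 4: φ=135°, α=60°
  direction (0.5000, 0.8660); cell (6,2); t to first gridline: x 1.2000, y 0.2309 (then +2.0000 / +1.1547)
    (6,3) via y @ 0.2309  # hit
  → r_4 = 0.2309

ranges = [0.4000, 0.8000, 0.6928, 0.2309]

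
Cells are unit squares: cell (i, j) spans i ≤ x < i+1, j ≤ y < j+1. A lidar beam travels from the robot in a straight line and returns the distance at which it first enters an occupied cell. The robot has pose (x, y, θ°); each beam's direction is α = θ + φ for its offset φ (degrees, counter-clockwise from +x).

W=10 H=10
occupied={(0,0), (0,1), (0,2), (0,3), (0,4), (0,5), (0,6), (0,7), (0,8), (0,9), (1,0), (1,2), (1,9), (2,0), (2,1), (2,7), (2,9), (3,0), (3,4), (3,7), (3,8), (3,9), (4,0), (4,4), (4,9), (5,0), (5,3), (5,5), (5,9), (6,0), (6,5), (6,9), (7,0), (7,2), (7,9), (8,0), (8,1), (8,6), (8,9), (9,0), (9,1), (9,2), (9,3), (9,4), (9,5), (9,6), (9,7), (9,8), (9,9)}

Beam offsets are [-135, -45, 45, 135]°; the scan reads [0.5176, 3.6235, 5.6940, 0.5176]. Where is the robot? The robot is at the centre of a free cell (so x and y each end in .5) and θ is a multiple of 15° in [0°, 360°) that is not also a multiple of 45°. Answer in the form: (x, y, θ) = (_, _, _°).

Candidates: 51 free-cell centres × 16 headings = 816 poses. Raycast each; keep the one whose scan matches to 4 dp.
  (1.5, 1.5, 150°): beam 2 = 0.5176 ≠ 3.6235 ✗
  (2.5, 4.5, 240°): beam 1 = 4.6587 ≠ 0.5176 ✗
  (7.5, 7.5, 30°): beam 1 = 1.9319 ≠ 0.5176 ✗
  (6.5, 7.5, 120°): beam 1 = 1.9319 ≠ 0.5176 ✗
  (2.5, 3.5, 345°): beam 1 = 1.0000 ≠ 0.5176 ✗
  …
  (3.5, 1.5, 60°): r_1=0.5176, r_2=3.6235, r_3=5.6940, r_4=0.5176 — all match ✓
Only this pose fits every beam.

(x, y, θ) = (3.5, 1.5, 60°)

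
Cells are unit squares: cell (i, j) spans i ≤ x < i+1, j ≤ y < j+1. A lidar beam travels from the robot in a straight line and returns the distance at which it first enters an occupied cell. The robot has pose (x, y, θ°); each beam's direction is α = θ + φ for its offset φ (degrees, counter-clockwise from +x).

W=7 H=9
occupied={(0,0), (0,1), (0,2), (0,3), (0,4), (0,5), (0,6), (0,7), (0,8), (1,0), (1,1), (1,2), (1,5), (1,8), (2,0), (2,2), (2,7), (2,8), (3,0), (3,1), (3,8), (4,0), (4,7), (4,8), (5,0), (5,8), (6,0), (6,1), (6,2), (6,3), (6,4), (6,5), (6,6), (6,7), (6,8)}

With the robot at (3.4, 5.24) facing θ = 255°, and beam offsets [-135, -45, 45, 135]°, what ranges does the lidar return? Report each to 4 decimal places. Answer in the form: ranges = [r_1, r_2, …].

beam 1: φ=-135°, α=120°
  cosα=-0.5000 sinα=0.8660 | (3,5) | tMaxX 0.8000 tMaxY 0.8776 | tΔX 2.0000 tΔY 1.1547
    t=0.8000 [x] (2,5)
    t=0.8776 [y] (2,6)
    t=2.0323 [y] (2,7) — stop
  → r_1 = 2.0323
beam 2: φ=-45°, α=210°
  cosα=-0.8660 sinα=-0.5000 | (3,5) | tMaxX 0.4619 tMaxY 0.4800 | tΔX 1.1547 tΔY 2.0000
    t=0.4619 [x] (2,5)
    t=0.4800 [y] (2,4)
    t=1.6166 [x] (1,4)
    t=2.4800 [y] (1,3)
    t=2.7713 [x] (0,3) — stop
  → r_2 = 2.7713
beam 3: φ=45°, α=300°
  cosα=0.5000 sinα=-0.8660 | (3,5) | tMaxX 1.2000 tMaxY 0.2771 | tΔX 2.0000 tΔY 1.1547
    t=0.2771 [y] (3,4)
    t=1.2000 [x] (4,4)
    t=1.4318 [y] (4,3)
    t=2.5865 [y] (4,2)
    t=3.2000 [x] (5,2)
    t=3.7412 [y] (5,1)
    t=4.8959 [y] (5,0) — stop
  → r_3 = 4.8959
beam 4: φ=135°, α=30°
  cosα=0.8660 sinα=0.5000 | (3,5) | tMaxX 0.6928 tMaxY 1.5200 | tΔX 1.1547 tΔY 2.0000
    t=0.6928 [x] (4,5)
    t=1.5200 [y] (4,6)
    t=1.8475 [x] (5,6)
    t=3.0022 [x] (6,6) — stop
  → r_4 = 3.0022

ranges = [2.0323, 2.7713, 4.8959, 3.0022]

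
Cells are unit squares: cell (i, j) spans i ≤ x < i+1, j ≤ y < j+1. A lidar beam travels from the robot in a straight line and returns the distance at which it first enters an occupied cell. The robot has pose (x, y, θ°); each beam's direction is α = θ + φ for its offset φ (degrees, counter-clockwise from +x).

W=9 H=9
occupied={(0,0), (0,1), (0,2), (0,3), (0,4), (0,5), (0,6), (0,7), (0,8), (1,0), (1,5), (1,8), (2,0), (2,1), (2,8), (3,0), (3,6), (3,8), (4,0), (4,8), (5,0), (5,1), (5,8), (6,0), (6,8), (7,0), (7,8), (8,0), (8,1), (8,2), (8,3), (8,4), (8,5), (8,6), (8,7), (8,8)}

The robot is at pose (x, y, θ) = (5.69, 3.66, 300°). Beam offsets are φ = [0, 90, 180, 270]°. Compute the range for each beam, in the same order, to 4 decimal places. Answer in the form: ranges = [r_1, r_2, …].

beam 1: φ=0°, α=300°
  d=(0.5000,-0.8660)  start (5,3)  tX=0.6200 tY=0.7621  stride 1/|dx|=2.0000 1/|dy|=1.1547
    cross x-line → (6,3), t=0.6200
    cross y-line → (6,2), t=0.7621
    cross y-line → (6,1), t=1.9168
    cross x-line → (7,1), t=2.6200
    cross y-line → (7,0), t=3.0715 (wall)
  → r_1 = 3.0715
beam 2: φ=90°, α=30°
  d=(0.8660,0.5000)  start (5,3)  tX=0.3580 tY=0.6800  stride 1/|dx|=1.1547 1/|dy|=2.0000
    cross x-line → (6,3), t=0.3580
    cross y-line → (6,4), t=0.6800
    cross x-line → (7,4), t=1.5127
    cross x-line → (8,4), t=2.6674 (wall)
  → r_2 = 2.6674
beam 3: φ=180°, α=120°
  d=(-0.5000,0.8660)  start (5,3)  tX=1.3800 tY=0.3926  stride 1/|dx|=2.0000 1/|dy|=1.1547
    cross y-line → (5,4), t=0.3926
    cross x-line → (4,4), t=1.3800
    cross y-line → (4,5), t=1.5473
    cross y-line → (4,6), t=2.7020
    cross x-line → (3,6), t=3.3800 (wall)
  → r_3 = 3.3800
beam 4: φ=270°, α=210°
  d=(-0.8660,-0.5000)  start (5,3)  tX=0.7967 tY=1.3200  stride 1/|dx|=1.1547 1/|dy|=2.0000
    cross x-line → (4,3), t=0.7967
    cross y-line → (4,2), t=1.3200
    cross x-line → (3,2), t=1.9514
    cross x-line → (2,2), t=3.1061
    cross y-line → (2,1), t=3.3200 (wall)
  → r_4 = 3.3200

ranges = [3.0715, 2.6674, 3.3800, 3.3200]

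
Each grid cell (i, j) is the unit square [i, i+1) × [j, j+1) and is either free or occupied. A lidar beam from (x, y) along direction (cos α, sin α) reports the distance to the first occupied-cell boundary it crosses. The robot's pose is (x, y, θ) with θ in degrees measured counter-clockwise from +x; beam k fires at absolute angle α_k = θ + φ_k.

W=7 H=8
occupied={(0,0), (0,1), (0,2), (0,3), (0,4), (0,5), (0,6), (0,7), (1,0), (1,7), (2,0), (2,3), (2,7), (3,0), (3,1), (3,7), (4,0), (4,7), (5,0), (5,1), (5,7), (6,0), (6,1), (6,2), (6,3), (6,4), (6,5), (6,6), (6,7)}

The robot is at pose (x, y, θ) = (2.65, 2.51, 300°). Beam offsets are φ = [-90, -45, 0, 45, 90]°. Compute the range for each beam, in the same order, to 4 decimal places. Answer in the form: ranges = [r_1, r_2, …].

ranges = [1.9053, 1.5633, 0.7000, 2.4329, 3.8682]

beam 1: φ=-90°, α=210°
  direction (-0.8660, -0.5000); cell (2,2); t to first gridline: x 0.7506, y 1.0200 (then +1.1547 / +2.0000)
    (1,2) via x @ 0.7506
    (1,1) via y @ 1.0200
    (0,1) via x @ 1.9053  # hit
  → r_1 = 1.9053
beam 2: φ=-45°, α=255°
  direction (-0.2588, -0.9659); cell (2,2); t to first gridline: x 2.5114, y 0.5280 (then +3.8637 / +1.0353)
    (2,1) via y @ 0.5280
    (2,0) via y @ 1.5633  # hit
  → r_2 = 1.5633
beam 3: φ=0°, α=300°
  direction (0.5000, -0.8660); cell (2,2); t to first gridline: x 0.7000, y 0.5889 (then +2.0000 / +1.1547)
    (2,1) via y @ 0.5889
    (3,1) via x @ 0.7000  # hit
  → r_3 = 0.7000
beam 4: φ=45°, α=345°
  direction (0.9659, -0.2588); cell (2,2); t to first gridline: x 0.3623, y 1.9705 (then +1.0353 / +3.8637)
    (3,2) via x @ 0.3623
    (4,2) via x @ 1.3976
    (4,1) via y @ 1.9705
    (5,1) via x @ 2.4329  # hit
  → r_4 = 2.4329
beam 5: φ=90°, α=30°
  direction (0.8660, 0.5000); cell (2,2); t to first gridline: x 0.4041, y 0.9800 (then +1.1547 / +2.0000)
    (3,2) via x @ 0.4041
    (3,3) via y @ 0.9800
    (4,3) via x @ 1.5588
    (5,3) via x @ 2.7135
    (5,4) via y @ 2.9800
    (6,4) via x @ 3.8682  # hit
  → r_5 = 3.8682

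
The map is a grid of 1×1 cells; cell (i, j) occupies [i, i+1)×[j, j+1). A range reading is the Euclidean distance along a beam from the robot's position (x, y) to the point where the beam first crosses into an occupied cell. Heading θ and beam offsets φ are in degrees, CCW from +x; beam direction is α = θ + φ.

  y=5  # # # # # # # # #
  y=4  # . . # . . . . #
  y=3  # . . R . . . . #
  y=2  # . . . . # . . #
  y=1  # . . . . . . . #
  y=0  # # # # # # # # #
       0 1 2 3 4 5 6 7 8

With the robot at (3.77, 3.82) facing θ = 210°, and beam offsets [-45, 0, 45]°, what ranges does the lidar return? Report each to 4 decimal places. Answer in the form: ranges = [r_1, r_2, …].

beam 1: φ=-45°, α=165°
  d=(-0.9659,0.2588)  start (3,3)  tX=0.7972 tY=0.6955  stride 1/|dx|=1.0353 1/|dy|=3.8637
    cross y-line → (3,4), t=0.6955 (wall)
  → r_1 = 0.6955
beam 2: φ=0°, α=210°
  d=(-0.8660,-0.5000)  start (3,3)  tX=0.8891 tY=1.6400  stride 1/|dx|=1.1547 1/|dy|=2.0000
    cross x-line → (2,3), t=0.8891
    cross y-line → (2,2), t=1.6400
    cross x-line → (1,2), t=2.0438
    cross x-line → (0,2), t=3.1985 (wall)
  → r_2 = 3.1985
beam 3: φ=45°, α=255°
  d=(-0.2588,-0.9659)  start (3,3)  tX=2.9751 tY=0.8489  stride 1/|dx|=3.8637 1/|dy|=1.0353
    cross y-line → (3,2), t=0.8489
    cross y-line → (3,1), t=1.8842
    cross y-line → (3,0), t=2.9195 (wall)
  → r_3 = 2.9195

ranges = [0.6955, 3.1985, 2.9195]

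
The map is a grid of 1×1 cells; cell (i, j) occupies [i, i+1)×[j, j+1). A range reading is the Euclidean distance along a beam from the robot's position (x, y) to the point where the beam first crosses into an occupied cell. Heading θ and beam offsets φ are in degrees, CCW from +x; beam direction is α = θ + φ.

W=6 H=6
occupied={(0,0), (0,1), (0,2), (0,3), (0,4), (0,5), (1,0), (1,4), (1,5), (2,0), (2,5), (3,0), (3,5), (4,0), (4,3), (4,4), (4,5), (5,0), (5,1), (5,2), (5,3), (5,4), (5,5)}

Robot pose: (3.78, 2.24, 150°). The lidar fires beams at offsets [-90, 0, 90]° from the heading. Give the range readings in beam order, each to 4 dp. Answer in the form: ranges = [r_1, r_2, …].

beam 1: φ=-90°, α=60°
  cosα=0.5000 sinα=0.8660 | (3,2) | tMaxX 0.4400 tMaxY 0.8776 | tΔX 2.0000 tΔY 1.1547
    t=0.4400 [x] (4,2)
    t=0.8776 [y] (4,3) — stop
  → r_1 = 0.8776
beam 2: φ=0°, α=150°
  cosα=-0.8660 sinα=0.5000 | (3,2) | tMaxX 0.9007 tMaxY 1.5200 | tΔX 1.1547 tΔY 2.0000
    t=0.9007 [x] (2,2)
    t=1.5200 [y] (2,3)
    t=2.0554 [x] (1,3)
    t=3.2101 [x] (0,3) — stop
  → r_2 = 3.2101
beam 3: φ=90°, α=240°
  cosα=-0.5000 sinα=-0.8660 | (3,2) | tMaxX 1.5600 tMaxY 0.2771 | tΔX 2.0000 tΔY 1.1547
    t=0.2771 [y] (3,1)
    t=1.4318 [y] (3,0) — stop
  → r_3 = 1.4318

ranges = [0.8776, 3.2101, 1.4318]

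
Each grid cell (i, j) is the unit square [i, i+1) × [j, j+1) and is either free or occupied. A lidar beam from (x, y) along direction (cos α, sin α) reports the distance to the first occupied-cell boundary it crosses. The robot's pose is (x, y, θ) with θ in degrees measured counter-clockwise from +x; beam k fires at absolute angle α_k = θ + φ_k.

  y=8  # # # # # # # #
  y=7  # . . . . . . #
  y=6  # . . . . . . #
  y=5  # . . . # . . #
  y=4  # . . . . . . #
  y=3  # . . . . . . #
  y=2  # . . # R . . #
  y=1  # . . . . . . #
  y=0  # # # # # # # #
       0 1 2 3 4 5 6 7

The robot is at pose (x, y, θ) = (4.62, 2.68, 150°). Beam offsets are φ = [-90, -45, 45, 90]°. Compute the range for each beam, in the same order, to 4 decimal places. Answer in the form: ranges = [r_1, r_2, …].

beam 1: φ=-90°, α=60°
  d=(0.5000,0.8660)  start (4,2)  tX=0.7600 tY=0.3695  stride 1/|dx|=2.0000 1/|dy|=1.1547
    cross y-line → (4,3), t=0.3695
    cross x-line → (5,3), t=0.7600
    cross y-line → (5,4), t=1.5242
    cross y-line → (5,5), t=2.6789
    cross x-line → (6,5), t=2.7600
    cross y-line → (6,6), t=3.8336
    cross x-line → (7,6), t=4.7600 (wall)
  → r_1 = 4.7600
beam 2: φ=-45°, α=105°
  d=(-0.2588,0.9659)  start (4,2)  tX=2.3955 tY=0.3313  stride 1/|dx|=3.8637 1/|dy|=1.0353
    cross y-line → (4,3), t=0.3313
    cross y-line → (4,4), t=1.3666
    cross x-line → (3,4), t=2.3955
    cross y-line → (3,5), t=2.4018
    cross y-line → (3,6), t=3.4371
    cross y-line → (3,7), t=4.4724
    cross y-line → (3,8), t=5.5077 (wall)
  → r_2 = 5.5077
beam 3: φ=45°, α=195°
  d=(-0.9659,-0.2588)  start (4,2)  tX=0.6419 tY=2.6273  stride 1/|dx|=1.0353 1/|dy|=3.8637
    cross x-line → (3,2), t=0.6419 (wall)
  → r_3 = 0.6419
beam 4: φ=90°, α=240°
  d=(-0.5000,-0.8660)  start (4,2)  tX=1.2400 tY=0.7852  stride 1/|dx|=2.0000 1/|dy|=1.1547
    cross y-line → (4,1), t=0.7852
    cross x-line → (3,1), t=1.2400
    cross y-line → (3,0), t=1.9399 (wall)
  → r_4 = 1.9399

ranges = [4.7600, 5.5077, 0.6419, 1.9399]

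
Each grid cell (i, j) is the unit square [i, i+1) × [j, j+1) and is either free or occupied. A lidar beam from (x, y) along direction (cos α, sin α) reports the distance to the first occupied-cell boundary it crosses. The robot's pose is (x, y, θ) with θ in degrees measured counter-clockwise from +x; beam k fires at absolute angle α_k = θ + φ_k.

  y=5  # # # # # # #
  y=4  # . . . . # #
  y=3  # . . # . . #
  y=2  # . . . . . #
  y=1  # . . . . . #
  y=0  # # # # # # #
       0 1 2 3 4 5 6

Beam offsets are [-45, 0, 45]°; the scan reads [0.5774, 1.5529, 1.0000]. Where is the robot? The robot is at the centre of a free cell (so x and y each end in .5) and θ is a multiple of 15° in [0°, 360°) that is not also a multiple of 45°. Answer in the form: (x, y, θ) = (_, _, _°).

(x, y, θ) = (3.5, 4.5, 345°)

The pose lattice has 18·16 = 288 candidates. Test each by forward raycasting.
  (4.5, 3.5, 75°): beam 1 = 1.0000 ≠ 0.5774 ✗
  (2.5, 3.5, 30°): beam 1 = 0.5176 ≠ 0.5774 ✗
  (1.5, 4.5, 210°): beam 1 = 0.5176 ≠ 0.5774 ✗
  …
  (3.5, 4.5, 345°): r_1=0.5774, r_2=1.5529, r_3=1.0000 — all match ✓
Unique over the lattice → pose = (3.5, 4.5, 345°).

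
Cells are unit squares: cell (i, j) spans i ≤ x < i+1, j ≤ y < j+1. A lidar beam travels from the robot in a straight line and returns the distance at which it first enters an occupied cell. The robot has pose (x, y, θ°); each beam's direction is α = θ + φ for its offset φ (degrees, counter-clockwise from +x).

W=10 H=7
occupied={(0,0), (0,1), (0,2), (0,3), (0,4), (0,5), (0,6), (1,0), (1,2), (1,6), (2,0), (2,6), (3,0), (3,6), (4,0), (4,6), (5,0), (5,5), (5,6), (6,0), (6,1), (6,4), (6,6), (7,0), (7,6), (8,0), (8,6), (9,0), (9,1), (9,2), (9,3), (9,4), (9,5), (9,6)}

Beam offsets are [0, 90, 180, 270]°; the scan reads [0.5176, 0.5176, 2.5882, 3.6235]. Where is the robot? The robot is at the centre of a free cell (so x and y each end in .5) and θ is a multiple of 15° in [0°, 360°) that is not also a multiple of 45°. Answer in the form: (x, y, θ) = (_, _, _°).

(x, y, θ) = (5.5, 1.5, 255°)

Enumerate (i+0.5, j+0.5, θ) over the 36 free cells and 16 admissible headings. For each, cast all 4 beams and compare to the given ranges.
  (4.5, 4.5, 285°): beam 1 = 3.6235 ≠ 0.5176 ✗
  (3.5, 4.5, 345°): beam 1 = 5.6940 ≠ 0.5176 ✗
  (6.5, 5.5, 255°): beam 2 = 2.5882 ≠ 0.5176 ✗
  (7.5, 2.5, 165°): beam 1 = 6.7293 ≠ 0.5176 ✗
  …
  (5.5, 1.5, 255°): r_1=0.5176, r_2=0.5176, r_3=2.5882, r_4=3.6235 — all match ✓
Unique over the lattice → pose = (5.5, 1.5, 255°).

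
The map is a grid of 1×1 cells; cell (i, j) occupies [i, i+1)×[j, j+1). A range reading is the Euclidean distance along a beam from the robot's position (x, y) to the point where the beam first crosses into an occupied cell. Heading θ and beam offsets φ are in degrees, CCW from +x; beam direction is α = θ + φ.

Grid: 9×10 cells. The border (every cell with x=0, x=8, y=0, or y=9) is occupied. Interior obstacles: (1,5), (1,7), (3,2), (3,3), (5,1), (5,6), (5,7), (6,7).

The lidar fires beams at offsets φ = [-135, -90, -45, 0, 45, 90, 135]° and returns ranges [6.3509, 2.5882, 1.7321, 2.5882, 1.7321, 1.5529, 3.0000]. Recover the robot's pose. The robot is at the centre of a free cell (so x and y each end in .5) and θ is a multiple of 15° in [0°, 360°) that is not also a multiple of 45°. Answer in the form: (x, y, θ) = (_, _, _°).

(x, y, θ) = (6.5, 3.5, 285°)

Candidates: 48 free-cell centres × 16 headings = 768 poses. Raycast each; keep the one whose scan matches to 4 dp.
  (7.5, 7.5, 345°): beam 1 = 0.5774 ≠ 6.3509 ✗
  (3.5, 7.5, 285°): beam 1 = 2.8868 ≠ 6.3509 ✗
  (7.5, 8.5, 165°): beam 1 = 0.5774 ≠ 6.3509 ✗
  (2.5, 1.5, 75°): beam 1 = 0.5774 ≠ 6.3509 ✗
  (3.5, 7.5, 165°): beam 1 = 3.0000 ≠ 6.3509 ✗
  …
  (6.5, 3.5, 285°): r_1=6.3509, r_2=2.5882, r_3=1.7321, r_4=2.5882, r_5=1.7321, r_6=1.5529, r_7=3.0000 — all match ✓
No second candidate reproduces the full scan.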